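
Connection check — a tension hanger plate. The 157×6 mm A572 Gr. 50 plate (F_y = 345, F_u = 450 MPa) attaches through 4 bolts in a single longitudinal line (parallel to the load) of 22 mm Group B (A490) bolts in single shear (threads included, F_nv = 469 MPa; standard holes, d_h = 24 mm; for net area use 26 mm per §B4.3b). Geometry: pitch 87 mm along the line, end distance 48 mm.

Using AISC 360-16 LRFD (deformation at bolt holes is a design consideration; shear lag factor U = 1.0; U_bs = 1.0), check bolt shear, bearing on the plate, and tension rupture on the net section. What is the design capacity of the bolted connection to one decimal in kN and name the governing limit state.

Bolt shear: A_b = π(22)²/4 = 380.13 mm². φR_n = 0.75 × 469 × 380.13 × 4 × 1 = 534.8 kN.
Bearing (6 mm plate, F_u = 450 MPa): end bolts L_c = 48 − 24/2 = 36, R_n = min(1.2×36×6×450, 2.4×22×6×450) = 116.64 kN/bolt; interior L_c = 87 − 24 = 63, R_n = 142.56 kN/bolt. φR_n = 0.75 × (1×116.64 + 3×142.56) = 408.2 kN.
Tension rupture (net): A_n = (157 − 1×26)×6 = 786 mm² (U = 1.0, A_e = A_n). φR_n = 0.75 × 450 × 786 = 265.3 kN.
Governing: min(534.8, 408.2, 265.3) = 265.3 kN → net-section rupture.

265.3 kN (net-section rupture governs)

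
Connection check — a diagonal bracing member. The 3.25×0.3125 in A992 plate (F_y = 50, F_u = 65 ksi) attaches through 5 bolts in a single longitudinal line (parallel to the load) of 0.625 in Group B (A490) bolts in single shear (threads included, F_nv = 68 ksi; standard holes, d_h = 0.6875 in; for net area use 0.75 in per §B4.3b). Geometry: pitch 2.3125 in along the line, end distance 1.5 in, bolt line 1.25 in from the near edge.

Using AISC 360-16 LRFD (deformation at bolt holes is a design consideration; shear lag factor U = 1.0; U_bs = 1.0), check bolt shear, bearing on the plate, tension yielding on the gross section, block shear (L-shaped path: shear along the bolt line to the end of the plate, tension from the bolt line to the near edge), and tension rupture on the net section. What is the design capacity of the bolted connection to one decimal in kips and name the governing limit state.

Bolt shear: A_b = π(0.625)²/4 = 0.3068 in². φR_n = 0.75 × 68 × 0.3068 × 5 × 1 = 78.2 kips.
Bearing (0.3125 in plate, F_u = 65 ksi): end bolts L_c = 1.5 − 0.6875/2 = 1.15625, R_n = min(1.2×1.15625×0.3125×65, 2.4×0.625×0.3125×65) = 28.184 kips/bolt; interior L_c = 2.3125 − 0.6875 = 1.625, R_n = 30.469 kips/bolt. φR_n = 0.75 × (1×28.184 + 4×30.469) = 112.5 kips.
Tension yield (gross): A_g = 3.25×0.3125 = 1.0156 in². φR_n = 0.90 × 50 × 1.0156 = 45.7 kips.
Block shear: shear path 1×[1.5+4×2.3125] = 1×10.75 in, A_gv = 3.3594, A_nv = 1×(10.75 − 4.5×0.75)×0.3125 = 2.3047 in²; tension to near edge: (1.25 − 0.5×0.75)×0.3125 = 0.27344 in². R_n = min(0.6×65×2.3047, 0.6×50×3.3594) + 1.0×65×0.27344 = min(89.883, 100.78) + 17.774 = 107.66 kips. φR_n = 0.75 × 107.66 = 80.7 kips.
Tension rupture (net): A_n = (3.25 − 1×0.75)×0.3125 = 0.78125 in² (U = 1.0, A_e = A_n). φR_n = 0.75 × 65 × 0.78125 = 38.1 kips.
Governing: min(78.2, 112.5, 45.7, 80.7, 38.1) = 38.1 kips → net-section rupture.

38.1 kips (net-section rupture governs)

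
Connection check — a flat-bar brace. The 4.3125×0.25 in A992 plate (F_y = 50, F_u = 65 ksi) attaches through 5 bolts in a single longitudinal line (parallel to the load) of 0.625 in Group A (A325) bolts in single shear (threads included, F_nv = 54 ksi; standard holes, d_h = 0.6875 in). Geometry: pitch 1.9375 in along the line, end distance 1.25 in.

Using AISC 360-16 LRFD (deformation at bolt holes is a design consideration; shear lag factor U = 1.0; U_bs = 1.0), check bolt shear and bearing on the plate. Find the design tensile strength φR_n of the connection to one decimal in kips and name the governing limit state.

Bolt shear: A_b = π(0.625)²/4 = 0.3068 in². φR_n = 0.75 × 54 × 0.3068 × 5 × 1 = 62.1 kips.
Bearing (0.25 in plate, F_u = 65 ksi): end bolts L_c = 1.25 − 0.6875/2 = 0.90625, R_n = min(1.2×0.90625×0.25×65, 2.4×0.625×0.25×65) = 17.672 kips/bolt; interior L_c = 1.9375 − 0.6875 = 1.25, R_n = 24.375 kips/bolt. φR_n = 0.75 × (1×17.672 + 4×24.375) = 86.4 kips.
Governing: min(62.1, 86.4) = 62.1 kips → bolt shear.

62.1 kips (bolt shear governs)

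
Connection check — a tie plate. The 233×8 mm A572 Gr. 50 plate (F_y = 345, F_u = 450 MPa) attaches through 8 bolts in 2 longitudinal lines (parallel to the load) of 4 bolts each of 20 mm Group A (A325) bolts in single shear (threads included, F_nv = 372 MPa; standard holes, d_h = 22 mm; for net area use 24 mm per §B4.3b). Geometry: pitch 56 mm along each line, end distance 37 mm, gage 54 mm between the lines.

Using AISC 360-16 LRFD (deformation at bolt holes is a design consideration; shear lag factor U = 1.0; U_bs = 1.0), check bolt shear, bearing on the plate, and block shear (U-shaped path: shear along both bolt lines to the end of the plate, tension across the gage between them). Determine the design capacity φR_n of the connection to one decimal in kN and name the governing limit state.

473.0 kN (block shear governs)

Bolt shear: A_b = π(20)²/4 = 314.16 mm². φR_n = 0.75 × 372 × 314.16 × 8 × 1 = 701.2 kN.
Bearing (8 mm plate, F_u = 450 MPa): end bolts L_c = 37 − 22/2 = 26, R_n = min(1.2×26×8×450, 2.4×20×8×450) = 112.32 kN/bolt; interior L_c = 56 − 22 = 34, R_n = 146.88 kN/bolt. φR_n = 0.75 × (2×112.32 + 6×146.88) = 829.4 kN.
Block shear: shear path 2×[37+3×56] = 2×205 mm, A_gv = 3280, A_nv = 2×(205 − 3.5×24)×8 = 1936 mm²; tension across gage: (54 − 1×24)×8 = 240 mm². R_n = min(0.6×450×1936, 0.6×345×3280) + 1.0×450×240 = min(522.72, 678.96) + 108 = 630.72 kN. φR_n = 0.75 × 630.72 = 473.0 kN.
Governing: min(701.2, 829.4, 473.0) = 473.0 kN → block shear.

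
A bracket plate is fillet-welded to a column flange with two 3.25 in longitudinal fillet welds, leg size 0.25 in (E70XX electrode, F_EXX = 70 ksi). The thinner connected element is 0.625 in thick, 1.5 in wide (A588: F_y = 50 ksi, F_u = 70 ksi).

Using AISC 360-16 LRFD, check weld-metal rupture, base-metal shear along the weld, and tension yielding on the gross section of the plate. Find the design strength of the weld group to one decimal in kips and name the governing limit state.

Weld metal: throat = 0.707×0.25 = 0.17675 in, L = 2×3.25 = 6.5 in. φR_n = 0.75 × 0.6 × 70 × 0.17675 × 6.5 = 36.2 kips.
Base metal shear (0.625 in plate): yield φR_n = 1.0×0.6×50×0.625×6.5 = 121.9 kips; rupture φR_n = 0.75×0.6×70×0.625×6.5 = 128.0 kips; take 121.9 kips (yield).
Tension yield (gross): A_g = 1.5×0.625 = 0.9375 in². φR_n = 0.90 × 50 × 0.9375 = 42.2 kips.
Governing: min(36.2, 121.9, 42.2) = 36.2 kips → weld metal.

36.2 kips (weld metal governs)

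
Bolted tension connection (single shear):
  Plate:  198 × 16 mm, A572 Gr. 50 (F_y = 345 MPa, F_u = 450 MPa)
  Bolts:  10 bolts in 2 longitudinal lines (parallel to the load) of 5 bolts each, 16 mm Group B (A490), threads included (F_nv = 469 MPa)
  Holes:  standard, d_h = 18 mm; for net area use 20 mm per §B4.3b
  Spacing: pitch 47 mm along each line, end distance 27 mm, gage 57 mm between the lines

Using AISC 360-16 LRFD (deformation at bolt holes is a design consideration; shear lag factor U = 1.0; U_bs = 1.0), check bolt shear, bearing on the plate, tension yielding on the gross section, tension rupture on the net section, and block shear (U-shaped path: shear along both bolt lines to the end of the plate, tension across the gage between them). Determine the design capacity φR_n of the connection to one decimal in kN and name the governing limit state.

707.2 kN (bolt shear governs)

Bolt shear: A_b = π(16)²/4 = 201.06 mm². φR_n = 0.75 × 469 × 201.06 × 10 × 1 = 707.2 kN.
Bearing (16 mm plate, F_u = 450 MPa): end bolts L_c = 27 − 18/2 = 18, R_n = min(1.2×18×16×450, 2.4×16×16×450) = 155.52 kN/bolt; interior L_c = 47 − 18 = 29, R_n = 250.56 kN/bolt. φR_n = 0.75 × (2×155.52 + 8×250.56) = 1736.6 kN.
Tension yield (gross): A_g = 198×16 = 3168 mm². φR_n = 0.90 × 345 × 3168 = 983.7 kN.
Tension rupture (net): A_n = (198 − 2×20)×16 = 2528 mm² (U = 1.0, A_e = A_n). φR_n = 0.75 × 450 × 2528 = 853.2 kN.
Block shear: shear path 2×[27+4×47] = 2×215 mm, A_gv = 6880, A_nv = 2×(215 − 4.5×20)×16 = 4000 mm²; tension across gage: (57 − 1×20)×16 = 592 mm². R_n = min(0.6×450×4000, 0.6×345×6880) + 1.0×450×592 = min(1080, 1424.2) + 266.4 = 1346.4 kN. φR_n = 0.75 × 1346.4 = 1009.8 kN.
Governing: min(707.2, 1736.6, 983.7, 853.2, 1009.8) = 707.2 kN → bolt shear.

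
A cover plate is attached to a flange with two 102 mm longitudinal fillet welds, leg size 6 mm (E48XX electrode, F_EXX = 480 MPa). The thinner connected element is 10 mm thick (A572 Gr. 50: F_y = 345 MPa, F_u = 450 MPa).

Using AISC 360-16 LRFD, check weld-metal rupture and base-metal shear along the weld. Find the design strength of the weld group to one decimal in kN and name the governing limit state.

186.9 kN (weld metal governs)

Weld metal: throat = 0.707×6 = 4.242 mm, L = 2×102 = 204 mm. φR_n = 0.75 × 0.6 × 480 × 4.242 × 204 = 186.9 kN.
Base metal shear (10 mm plate): yield φR_n = 1.0×0.6×345×10×204 = 422.3 kN; rupture φR_n = 0.75×0.6×450×10×204 = 413.1 kN; take 413.1 kN (rupture).
Governing: min(186.9, 413.1) = 186.9 kN → weld metal.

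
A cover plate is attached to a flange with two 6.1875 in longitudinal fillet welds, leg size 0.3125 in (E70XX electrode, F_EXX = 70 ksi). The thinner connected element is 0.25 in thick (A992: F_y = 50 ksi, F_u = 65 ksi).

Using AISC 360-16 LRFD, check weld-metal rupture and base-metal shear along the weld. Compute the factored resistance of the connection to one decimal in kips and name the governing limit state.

86.1 kips (weld metal governs)

Weld metal: throat = 0.707×0.3125 = 0.22094 in, L = 2×6.1875 = 12.375 in. φR_n = 0.75 × 0.6 × 70 × 0.22094 × 12.375 = 86.1 kips.
Base metal shear (0.25 in plate): yield φR_n = 1.0×0.6×50×0.25×12.375 = 92.8 kips; rupture φR_n = 0.75×0.6×65×0.25×12.375 = 90.5 kips; take 90.5 kips (rupture).
Governing: min(86.1, 90.5) = 86.1 kips → weld metal.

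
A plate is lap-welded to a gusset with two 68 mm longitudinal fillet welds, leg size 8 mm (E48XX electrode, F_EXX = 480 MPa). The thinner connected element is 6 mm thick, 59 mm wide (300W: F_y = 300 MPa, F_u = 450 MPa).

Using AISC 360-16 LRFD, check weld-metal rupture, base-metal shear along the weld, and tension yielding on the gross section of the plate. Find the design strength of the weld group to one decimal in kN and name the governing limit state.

95.6 kN (gross-section yield governs)

Weld metal: throat = 0.707×8 = 5.656 mm, L = 2×68 = 136 mm. φR_n = 0.75 × 0.6 × 480 × 5.656 × 136 = 166.2 kN.
Base metal shear (6 mm plate): yield φR_n = 1.0×0.6×300×6×136 = 146.9 kN; rupture φR_n = 0.75×0.6×450×6×136 = 165.2 kN; take 146.9 kN (yield).
Tension yield (gross): A_g = 59×6 = 354 mm². φR_n = 0.90 × 300 × 354 = 95.6 kN.
Governing: min(166.2, 146.9, 95.6) = 95.6 kN → gross-section yield.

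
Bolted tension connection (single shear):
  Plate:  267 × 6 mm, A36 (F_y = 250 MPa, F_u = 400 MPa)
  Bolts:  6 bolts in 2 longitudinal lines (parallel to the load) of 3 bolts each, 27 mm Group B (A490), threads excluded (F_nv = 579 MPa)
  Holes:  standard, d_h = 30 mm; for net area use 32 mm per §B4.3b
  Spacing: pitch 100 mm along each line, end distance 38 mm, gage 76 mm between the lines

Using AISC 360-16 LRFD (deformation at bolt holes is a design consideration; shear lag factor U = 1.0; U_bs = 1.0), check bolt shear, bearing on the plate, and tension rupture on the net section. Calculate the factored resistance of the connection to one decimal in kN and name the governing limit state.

Bolt shear: A_b = π(27)²/4 = 572.56 mm². φR_n = 0.75 × 579 × 572.56 × 6 × 1 = 1491.8 kN.
Bearing (6 mm plate, F_u = 400 MPa): end bolts L_c = 38 − 30/2 = 23, R_n = min(1.2×23×6×400, 2.4×27×6×400) = 66.24 kN/bolt; interior L_c = 100 − 30 = 70, R_n = 155.52 kN/bolt. φR_n = 0.75 × (2×66.24 + 4×155.52) = 565.9 kN.
Tension rupture (net): A_n = (267 − 2×32)×6 = 1218 mm² (U = 1.0, A_e = A_n). φR_n = 0.75 × 400 × 1218 = 365.4 kN.
Governing: min(1491.8, 565.9, 365.4) = 365.4 kN → net-section rupture.

365.4 kN (net-section rupture governs)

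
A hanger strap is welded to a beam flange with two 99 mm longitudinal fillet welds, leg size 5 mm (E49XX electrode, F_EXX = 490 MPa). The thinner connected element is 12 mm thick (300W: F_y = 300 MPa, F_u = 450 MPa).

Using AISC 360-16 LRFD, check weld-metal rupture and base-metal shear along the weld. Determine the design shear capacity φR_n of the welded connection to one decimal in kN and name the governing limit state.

154.3 kN (weld metal governs)

Weld metal: throat = 0.707×5 = 3.535 mm, L = 2×99 = 198 mm. φR_n = 0.75 × 0.6 × 490 × 3.535 × 198 = 154.3 kN.
Base metal shear (12 mm plate): yield φR_n = 1.0×0.6×300×12×198 = 427.7 kN; rupture φR_n = 0.75×0.6×450×12×198 = 481.1 kN; take 427.7 kN (yield).
Governing: min(154.3, 427.7) = 154.3 kN → weld metal.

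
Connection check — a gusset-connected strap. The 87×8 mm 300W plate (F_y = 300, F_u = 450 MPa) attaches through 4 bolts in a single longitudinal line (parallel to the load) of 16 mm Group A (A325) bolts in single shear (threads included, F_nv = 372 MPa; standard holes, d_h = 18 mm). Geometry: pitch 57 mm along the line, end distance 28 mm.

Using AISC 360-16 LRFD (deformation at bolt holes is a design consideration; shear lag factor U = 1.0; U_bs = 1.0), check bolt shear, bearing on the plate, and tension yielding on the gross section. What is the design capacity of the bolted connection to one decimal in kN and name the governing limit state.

187.9 kN (gross-section yield governs)

Bolt shear: A_b = π(16)²/4 = 201.06 mm². φR_n = 0.75 × 372 × 201.06 × 4 × 1 = 224.4 kN.
Bearing (8 mm plate, F_u = 450 MPa): end bolts L_c = 28 − 18/2 = 19, R_n = min(1.2×19×8×450, 2.4×16×8×450) = 82.08 kN/bolt; interior L_c = 57 − 18 = 39, R_n = 138.24 kN/bolt. φR_n = 0.75 × (1×82.08 + 3×138.24) = 372.6 kN.
Tension yield (gross): A_g = 87×8 = 696 mm². φR_n = 0.90 × 300 × 696 = 187.9 kN.
Governing: min(224.4, 372.6, 187.9) = 187.9 kN → gross-section yield.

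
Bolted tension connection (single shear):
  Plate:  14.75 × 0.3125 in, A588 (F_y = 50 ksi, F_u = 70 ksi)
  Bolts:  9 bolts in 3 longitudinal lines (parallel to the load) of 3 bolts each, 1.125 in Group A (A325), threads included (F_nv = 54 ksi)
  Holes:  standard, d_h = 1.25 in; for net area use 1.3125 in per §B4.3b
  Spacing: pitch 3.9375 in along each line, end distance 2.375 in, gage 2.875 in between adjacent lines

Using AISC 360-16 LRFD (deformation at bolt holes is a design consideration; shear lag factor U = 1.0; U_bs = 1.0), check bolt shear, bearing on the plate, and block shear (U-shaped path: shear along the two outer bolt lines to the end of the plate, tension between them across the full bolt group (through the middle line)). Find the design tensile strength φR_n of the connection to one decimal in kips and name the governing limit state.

Bolt shear: A_b = π(1.125)²/4 = 0.99402 in². φR_n = 0.75 × 54 × 0.99402 × 9 × 1 = 362.3 kips.
Bearing (0.3125 in plate, F_u = 70 ksi): end bolts L_c = 2.375 − 1.25/2 = 1.75, R_n = min(1.2×1.75×0.3125×70, 2.4×1.125×0.3125×70) = 45.938 kips/bolt; interior L_c = 3.9375 − 1.25 = 2.6875, R_n = 59.063 kips/bolt. φR_n = 0.75 × (3×45.938 + 6×59.063) = 369.1 kips.
Block shear: shear path 2×[2.375+2×3.9375] = 2×10.25 in, A_gv = 6.4063, A_nv = 2×(10.25 − 2.5×1.3125)×0.3125 = 4.3555 in²; tension across gage: (5.75 − 2×1.3125)×0.3125 = 0.97656 in². R_n = min(0.6×70×4.3555, 0.6×50×6.4063) + 1.0×70×0.97656 = min(182.93, 192.19) + 68.359 = 251.29 kips. φR_n = 0.75 × 251.29 = 188.5 kips.
Governing: min(362.3, 369.1, 188.5) = 188.5 kips → block shear.

188.5 kips (block shear governs)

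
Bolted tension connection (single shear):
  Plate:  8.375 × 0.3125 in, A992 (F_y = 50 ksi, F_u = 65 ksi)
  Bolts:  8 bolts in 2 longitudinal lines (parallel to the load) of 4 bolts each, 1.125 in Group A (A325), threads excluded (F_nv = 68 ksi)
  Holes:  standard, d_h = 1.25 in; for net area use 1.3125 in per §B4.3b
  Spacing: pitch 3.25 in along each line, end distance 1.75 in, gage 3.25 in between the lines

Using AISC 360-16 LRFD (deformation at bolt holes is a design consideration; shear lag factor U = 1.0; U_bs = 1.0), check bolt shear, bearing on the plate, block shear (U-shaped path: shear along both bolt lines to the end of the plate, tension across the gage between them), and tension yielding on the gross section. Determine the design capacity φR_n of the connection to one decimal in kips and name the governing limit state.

117.8 kips (gross-section yield governs)

Bolt shear: A_b = π(1.125)²/4 = 0.99402 in². φR_n = 0.75 × 68 × 0.99402 × 8 × 1 = 405.6 kips.
Bearing (0.3125 in plate, F_u = 65 ksi): end bolts L_c = 1.75 − 1.25/2 = 1.125, R_n = min(1.2×1.125×0.3125×65, 2.4×1.125×0.3125×65) = 27.422 kips/bolt; interior L_c = 3.25 − 1.25 = 2, R_n = 48.75 kips/bolt. φR_n = 0.75 × (2×27.422 + 6×48.75) = 260.5 kips.
Block shear: shear path 2×[1.75+3×3.25] = 2×11.5 in, A_gv = 7.1875, A_nv = 2×(11.5 − 3.5×1.3125)×0.3125 = 4.3164 in²; tension across gage: (3.25 − 1×1.3125)×0.3125 = 0.60547 in². R_n = min(0.6×65×4.3164, 0.6×50×7.1875) + 1.0×65×0.60547 = min(168.34, 215.63) + 39.356 = 207.7 kips. φR_n = 0.75 × 207.7 = 155.8 kips.
Tension yield (gross): A_g = 8.375×0.3125 = 2.6172 in². φR_n = 0.90 × 50 × 2.6172 = 117.8 kips.
Governing: min(405.6, 260.5, 155.8, 117.8) = 117.8 kips → gross-section yield.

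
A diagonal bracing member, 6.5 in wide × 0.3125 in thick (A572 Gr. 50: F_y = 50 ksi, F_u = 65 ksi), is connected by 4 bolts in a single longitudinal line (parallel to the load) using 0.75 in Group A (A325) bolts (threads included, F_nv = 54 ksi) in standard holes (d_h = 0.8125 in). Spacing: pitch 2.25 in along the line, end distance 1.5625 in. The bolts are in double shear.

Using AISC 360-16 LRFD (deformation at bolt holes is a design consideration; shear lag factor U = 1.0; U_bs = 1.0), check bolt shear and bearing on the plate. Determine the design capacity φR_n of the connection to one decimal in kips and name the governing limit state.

100.0 kips (bearing governs)

Bolt shear: A_b = π(0.75)²/4 = 0.44179 in². φR_n = 0.75 × 54 × 0.44179 × 4 × 2 = 143.1 kips.
Bearing (0.3125 in plate, F_u = 65 ksi): end bolts L_c = 1.5625 − 0.8125/2 = 1.15625, R_n = min(1.2×1.15625×0.3125×65, 2.4×0.75×0.3125×65) = 28.184 kips/bolt; interior L_c = 2.25 − 0.8125 = 1.4375, R_n = 35.039 kips/bolt. φR_n = 0.75 × (1×28.184 + 3×35.039) = 100.0 kips.
Governing: min(143.1, 100.0) = 100.0 kips → bearing.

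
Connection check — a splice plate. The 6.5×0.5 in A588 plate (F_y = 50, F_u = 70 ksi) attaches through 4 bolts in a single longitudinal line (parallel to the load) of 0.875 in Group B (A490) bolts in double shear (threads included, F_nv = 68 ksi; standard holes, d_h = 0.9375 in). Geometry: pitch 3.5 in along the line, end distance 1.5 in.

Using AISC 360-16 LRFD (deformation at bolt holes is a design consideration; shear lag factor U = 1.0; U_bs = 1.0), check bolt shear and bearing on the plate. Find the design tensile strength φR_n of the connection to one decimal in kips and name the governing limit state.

Bolt shear: A_b = π(0.875)²/4 = 0.60132 in². φR_n = 0.75 × 68 × 0.60132 × 4 × 2 = 245.3 kips.
Bearing (0.5 in plate, F_u = 70 ksi): end bolts L_c = 1.5 − 0.9375/2 = 1.03125, R_n = min(1.2×1.03125×0.5×70, 2.4×0.875×0.5×70) = 43.313 kips/bolt; interior L_c = 3.5 − 0.9375 = 2.5625, R_n = 73.5 kips/bolt. φR_n = 0.75 × (1×43.313 + 3×73.5) = 197.9 kips.
Governing: min(245.3, 197.9) = 197.9 kips → bearing.

197.9 kips (bearing governs)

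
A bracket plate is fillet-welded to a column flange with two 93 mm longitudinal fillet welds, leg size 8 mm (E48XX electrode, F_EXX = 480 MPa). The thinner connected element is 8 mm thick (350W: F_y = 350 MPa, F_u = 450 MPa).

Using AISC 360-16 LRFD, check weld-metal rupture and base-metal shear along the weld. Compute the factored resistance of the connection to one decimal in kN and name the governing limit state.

Weld metal: throat = 0.707×8 = 5.656 mm, L = 2×93 = 186 mm. φR_n = 0.75 × 0.6 × 480 × 5.656 × 186 = 227.2 kN.
Base metal shear (8 mm plate): yield φR_n = 1.0×0.6×350×8×186 = 312.5 kN; rupture φR_n = 0.75×0.6×450×8×186 = 301.3 kN; take 301.3 kN (rupture).
Governing: min(227.2, 301.3) = 227.2 kN → weld metal.

227.2 kN (weld metal governs)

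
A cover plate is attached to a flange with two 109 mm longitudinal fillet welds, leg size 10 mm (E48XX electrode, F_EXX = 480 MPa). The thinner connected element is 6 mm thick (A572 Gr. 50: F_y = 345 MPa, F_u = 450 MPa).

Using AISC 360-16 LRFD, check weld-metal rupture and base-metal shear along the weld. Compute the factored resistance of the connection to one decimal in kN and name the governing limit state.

Weld metal: throat = 0.707×10 = 7.07 mm, L = 2×109 = 218 mm. φR_n = 0.75 × 0.6 × 480 × 7.07 × 218 = 332.9 kN.
Base metal shear (6 mm plate): yield φR_n = 1.0×0.6×345×6×218 = 270.8 kN; rupture φR_n = 0.75×0.6×450×6×218 = 264.9 kN; take 264.9 kN (rupture).
Governing: min(332.9, 264.9) = 264.9 kN → base-metal shear.

264.9 kN (base-metal shear governs)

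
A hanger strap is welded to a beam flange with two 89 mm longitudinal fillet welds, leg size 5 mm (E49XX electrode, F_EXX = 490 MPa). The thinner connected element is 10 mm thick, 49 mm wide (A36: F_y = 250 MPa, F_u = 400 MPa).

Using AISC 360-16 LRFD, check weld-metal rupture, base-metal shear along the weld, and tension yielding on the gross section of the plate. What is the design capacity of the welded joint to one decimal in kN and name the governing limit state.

Weld metal: throat = 0.707×5 = 3.535 mm, L = 2×89 = 178 mm. φR_n = 0.75 × 0.6 × 490 × 3.535 × 178 = 138.7 kN.
Base metal shear (10 mm plate): yield φR_n = 1.0×0.6×250×10×178 = 267.0 kN; rupture φR_n = 0.75×0.6×400×10×178 = 320.4 kN; take 267.0 kN (yield).
Tension yield (gross): A_g = 49×10 = 490 mm². φR_n = 0.90 × 250 × 490 = 110.3 kN.
Governing: min(138.7, 267.0, 110.3) = 110.3 kN → gross-section yield.

110.3 kN (gross-section yield governs)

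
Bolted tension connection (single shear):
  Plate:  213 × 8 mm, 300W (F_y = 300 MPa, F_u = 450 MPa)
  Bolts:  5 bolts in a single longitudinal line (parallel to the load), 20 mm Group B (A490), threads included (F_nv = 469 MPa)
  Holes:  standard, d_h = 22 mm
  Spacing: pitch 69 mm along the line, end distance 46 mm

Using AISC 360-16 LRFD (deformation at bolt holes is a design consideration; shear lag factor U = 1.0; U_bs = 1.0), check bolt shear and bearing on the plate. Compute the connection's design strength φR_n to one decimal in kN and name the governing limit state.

Bolt shear: A_b = π(20)²/4 = 314.16 mm². φR_n = 0.75 × 469 × 314.16 × 5 × 1 = 552.5 kN.
Bearing (8 mm plate, F_u = 450 MPa): end bolts L_c = 46 − 22/2 = 35, R_n = min(1.2×35×8×450, 2.4×20×8×450) = 151.2 kN/bolt; interior L_c = 69 − 22 = 47, R_n = 172.8 kN/bolt. φR_n = 0.75 × (1×151.2 + 4×172.8) = 631.8 kN.
Governing: min(552.5, 631.8) = 552.5 kN → bolt shear.

552.5 kN (bolt shear governs)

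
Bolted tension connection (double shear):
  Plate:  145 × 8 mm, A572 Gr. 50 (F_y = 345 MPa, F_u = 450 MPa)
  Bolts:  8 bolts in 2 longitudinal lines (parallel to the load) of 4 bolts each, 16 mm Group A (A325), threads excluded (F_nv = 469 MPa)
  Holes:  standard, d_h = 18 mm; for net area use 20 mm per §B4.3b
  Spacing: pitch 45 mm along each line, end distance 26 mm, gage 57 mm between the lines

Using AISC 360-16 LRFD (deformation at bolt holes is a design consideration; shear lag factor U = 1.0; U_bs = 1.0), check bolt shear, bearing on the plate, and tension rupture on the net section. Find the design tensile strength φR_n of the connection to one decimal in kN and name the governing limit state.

283.5 kN (net-section rupture governs)

Bolt shear: A_b = π(16)²/4 = 201.06 mm². φR_n = 0.75 × 469 × 201.06 × 8 × 2 = 1131.6 kN.
Bearing (8 mm plate, F_u = 450 MPa): end bolts L_c = 26 − 18/2 = 17, R_n = min(1.2×17×8×450, 2.4×16×8×450) = 73.44 kN/bolt; interior L_c = 45 − 18 = 27, R_n = 116.64 kN/bolt. φR_n = 0.75 × (2×73.44 + 6×116.64) = 635.0 kN.
Tension rupture (net): A_n = (145 − 2×20)×8 = 840 mm² (U = 1.0, A_e = A_n). φR_n = 0.75 × 450 × 840 = 283.5 kN.
Governing: min(1131.6, 635.0, 283.5) = 283.5 kN → net-section rupture.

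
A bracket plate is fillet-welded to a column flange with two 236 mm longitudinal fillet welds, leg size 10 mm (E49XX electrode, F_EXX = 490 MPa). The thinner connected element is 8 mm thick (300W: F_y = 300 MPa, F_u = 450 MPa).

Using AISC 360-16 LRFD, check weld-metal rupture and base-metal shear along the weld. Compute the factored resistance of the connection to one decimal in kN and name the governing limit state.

679.7 kN (base-metal shear governs)

Weld metal: throat = 0.707×10 = 7.07 mm, L = 2×236 = 472 mm. φR_n = 0.75 × 0.6 × 490 × 7.07 × 472 = 735.8 kN.
Base metal shear (8 mm plate): yield φR_n = 1.0×0.6×300×8×472 = 679.7 kN; rupture φR_n = 0.75×0.6×450×8×472 = 764.6 kN; take 679.7 kN (yield).
Governing: min(735.8, 679.7) = 679.7 kN → base-metal shear.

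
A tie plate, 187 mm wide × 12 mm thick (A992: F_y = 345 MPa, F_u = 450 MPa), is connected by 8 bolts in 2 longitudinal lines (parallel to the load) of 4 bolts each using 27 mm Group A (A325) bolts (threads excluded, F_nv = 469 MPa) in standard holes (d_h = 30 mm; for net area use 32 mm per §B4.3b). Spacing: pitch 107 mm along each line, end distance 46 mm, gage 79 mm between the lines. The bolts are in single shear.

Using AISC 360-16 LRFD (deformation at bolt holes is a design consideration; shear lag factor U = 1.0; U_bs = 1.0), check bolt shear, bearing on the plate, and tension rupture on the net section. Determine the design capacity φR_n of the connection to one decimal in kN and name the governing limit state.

Bolt shear: A_b = π(27)²/4 = 572.56 mm². φR_n = 0.75 × 469 × 572.56 × 8 × 1 = 1611.2 kN.
Bearing (12 mm plate, F_u = 450 MPa): end bolts L_c = 46 − 30/2 = 31, R_n = min(1.2×31×12×450, 2.4×27×12×450) = 200.88 kN/bolt; interior L_c = 107 − 30 = 77, R_n = 349.92 kN/bolt. φR_n = 0.75 × (2×200.88 + 6×349.92) = 1876.0 kN.
Tension rupture (net): A_n = (187 − 2×32)×12 = 1476 mm² (U = 1.0, A_e = A_n). φR_n = 0.75 × 450 × 1476 = 498.2 kN.
Governing: min(1611.2, 1876.0, 498.2) = 498.2 kN → net-section rupture.

498.2 kN (net-section rupture governs)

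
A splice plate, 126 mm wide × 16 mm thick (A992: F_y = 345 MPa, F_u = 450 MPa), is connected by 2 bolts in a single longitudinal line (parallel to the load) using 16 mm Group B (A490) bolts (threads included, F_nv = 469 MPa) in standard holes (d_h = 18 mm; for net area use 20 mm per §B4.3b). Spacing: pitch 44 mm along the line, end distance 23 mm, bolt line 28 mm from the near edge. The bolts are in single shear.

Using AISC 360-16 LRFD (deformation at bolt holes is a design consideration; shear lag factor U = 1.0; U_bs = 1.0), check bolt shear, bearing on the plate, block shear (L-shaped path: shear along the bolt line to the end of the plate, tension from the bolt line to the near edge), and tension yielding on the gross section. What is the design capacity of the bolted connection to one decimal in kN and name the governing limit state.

Bolt shear: A_b = π(16)²/4 = 201.06 mm². φR_n = 0.75 × 469 × 201.06 × 2 × 1 = 141.4 kN.
Bearing (16 mm plate, F_u = 450 MPa): end bolts L_c = 23 − 18/2 = 14, R_n = min(1.2×14×16×450, 2.4×16×16×450) = 120.96 kN/bolt; interior L_c = 44 − 18 = 26, R_n = 224.64 kN/bolt. φR_n = 0.75 × (1×120.96 + 1×224.64) = 259.2 kN.
Block shear: shear path 1×[23+1×44] = 1×67 mm, A_gv = 1072, A_nv = 1×(67 − 1.5×20)×16 = 592 mm²; tension to near edge: (28 − 0.5×20)×16 = 288 mm². R_n = min(0.6×450×592, 0.6×345×1072) + 1.0×450×288 = min(159.84, 221.9) + 129.6 = 289.44 kN. φR_n = 0.75 × 289.44 = 217.1 kN.
Tension yield (gross): A_g = 126×16 = 2016 mm². φR_n = 0.90 × 345 × 2016 = 626.0 kN.
Governing: min(141.4, 259.2, 217.1, 626.0) = 141.4 kN → bolt shear.

141.4 kN (bolt shear governs)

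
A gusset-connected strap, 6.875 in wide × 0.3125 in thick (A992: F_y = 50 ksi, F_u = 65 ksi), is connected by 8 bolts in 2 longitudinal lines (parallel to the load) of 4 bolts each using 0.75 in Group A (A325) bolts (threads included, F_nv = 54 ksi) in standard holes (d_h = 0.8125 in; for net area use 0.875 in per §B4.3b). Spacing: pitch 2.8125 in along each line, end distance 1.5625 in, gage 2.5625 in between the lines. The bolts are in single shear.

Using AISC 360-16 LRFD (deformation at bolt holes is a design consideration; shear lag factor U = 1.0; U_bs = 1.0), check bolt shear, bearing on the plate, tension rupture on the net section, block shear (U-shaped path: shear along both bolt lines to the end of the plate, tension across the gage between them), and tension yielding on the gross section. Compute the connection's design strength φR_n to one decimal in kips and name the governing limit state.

Bolt shear: A_b = π(0.75)²/4 = 0.44179 in². φR_n = 0.75 × 54 × 0.44179 × 8 × 1 = 143.1 kips.
Bearing (0.3125 in plate, F_u = 65 ksi): end bolts L_c = 1.5625 − 0.8125/2 = 1.15625, R_n = min(1.2×1.15625×0.3125×65, 2.4×0.75×0.3125×65) = 28.184 kips/bolt; interior L_c = 2.8125 − 0.8125 = 2, R_n = 36.563 kips/bolt. φR_n = 0.75 × (2×28.184 + 6×36.563) = 206.8 kips.
Tension rupture (net): A_n = (6.875 − 2×0.875)×0.3125 = 1.6016 in² (U = 1.0, A_e = A_n). φR_n = 0.75 × 65 × 1.6016 = 78.1 kips.
Block shear: shear path 2×[1.5625+3×2.8125] = 2×10 in, A_gv = 6.25, A_nv = 2×(10 − 3.5×0.875)×0.3125 = 4.3359 in²; tension across gage: (2.5625 − 1×0.875)×0.3125 = 0.52734 in². R_n = min(0.6×65×4.3359, 0.6×50×6.25) + 1.0×65×0.52734 = min(169.1, 187.5) + 34.277 = 203.38 kips. φR_n = 0.75 × 203.38 = 152.5 kips.
Tension yield (gross): A_g = 6.875×0.3125 = 2.1484 in². φR_n = 0.90 × 50 × 2.1484 = 96.7 kips.
Governing: min(143.1, 206.8, 78.1, 152.5, 96.7) = 78.1 kips → net-section rupture.

78.1 kips (net-section rupture governs)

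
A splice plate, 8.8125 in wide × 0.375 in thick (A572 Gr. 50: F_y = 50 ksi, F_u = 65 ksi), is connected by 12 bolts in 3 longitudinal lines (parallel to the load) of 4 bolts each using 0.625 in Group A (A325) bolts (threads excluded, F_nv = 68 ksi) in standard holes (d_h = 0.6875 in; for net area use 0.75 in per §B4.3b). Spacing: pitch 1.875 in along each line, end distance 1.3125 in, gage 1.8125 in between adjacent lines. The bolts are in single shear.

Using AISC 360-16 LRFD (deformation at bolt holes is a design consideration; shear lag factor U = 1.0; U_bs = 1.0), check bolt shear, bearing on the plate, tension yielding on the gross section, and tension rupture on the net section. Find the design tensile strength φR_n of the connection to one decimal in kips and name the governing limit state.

120.0 kips (net-section rupture governs)

Bolt shear: A_b = π(0.625)²/4 = 0.3068 in². φR_n = 0.75 × 68 × 0.3068 × 12 × 1 = 187.8 kips.
Bearing (0.375 in plate, F_u = 65 ksi): end bolts L_c = 1.3125 − 0.6875/2 = 0.96875, R_n = min(1.2×0.96875×0.375×65, 2.4×0.625×0.375×65) = 28.336 kips/bolt; interior L_c = 1.875 − 0.6875 = 1.1875, R_n = 34.734 kips/bolt. φR_n = 0.75 × (3×28.336 + 9×34.734) = 298.2 kips.
Tension yield (gross): A_g = 8.8125×0.375 = 3.3047 in². φR_n = 0.90 × 50 × 3.3047 = 148.7 kips.
Tension rupture (net): A_n = (8.8125 − 3×0.75)×0.375 = 2.4609 in² (U = 1.0, A_e = A_n). φR_n = 0.75 × 65 × 2.4609 = 120.0 kips.
Governing: min(187.8, 298.2, 148.7, 120.0) = 120.0 kips → net-section rupture.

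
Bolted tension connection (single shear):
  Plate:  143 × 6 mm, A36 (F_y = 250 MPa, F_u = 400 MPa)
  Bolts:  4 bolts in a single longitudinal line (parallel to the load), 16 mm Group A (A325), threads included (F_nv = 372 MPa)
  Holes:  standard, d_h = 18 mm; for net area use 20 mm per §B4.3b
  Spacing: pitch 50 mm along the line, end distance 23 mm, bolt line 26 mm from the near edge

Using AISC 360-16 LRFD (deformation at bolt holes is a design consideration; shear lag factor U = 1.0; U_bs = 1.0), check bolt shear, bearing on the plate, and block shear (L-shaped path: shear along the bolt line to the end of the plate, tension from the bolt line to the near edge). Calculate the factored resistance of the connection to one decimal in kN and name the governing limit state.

140.0 kN (block shear governs)

Bolt shear: A_b = π(16)²/4 = 201.06 mm². φR_n = 0.75 × 372 × 201.06 × 4 × 1 = 224.4 kN.
Bearing (6 mm plate, F_u = 400 MPa): end bolts L_c = 23 − 18/2 = 14, R_n = min(1.2×14×6×400, 2.4×16×6×400) = 40.32 kN/bolt; interior L_c = 50 − 18 = 32, R_n = 92.16 kN/bolt. φR_n = 0.75 × (1×40.32 + 3×92.16) = 237.6 kN.
Block shear: shear path 1×[23+3×50] = 1×173 mm, A_gv = 1038, A_nv = 1×(173 − 3.5×20)×6 = 618 mm²; tension to near edge: (26 − 0.5×20)×6 = 96 mm². R_n = min(0.6×400×618, 0.6×250×1038) + 1.0×400×96 = min(148.32, 155.7) + 38.4 = 186.72 kN. φR_n = 0.75 × 186.72 = 140.0 kN.
Governing: min(224.4, 237.6, 140.0) = 140.0 kN → block shear.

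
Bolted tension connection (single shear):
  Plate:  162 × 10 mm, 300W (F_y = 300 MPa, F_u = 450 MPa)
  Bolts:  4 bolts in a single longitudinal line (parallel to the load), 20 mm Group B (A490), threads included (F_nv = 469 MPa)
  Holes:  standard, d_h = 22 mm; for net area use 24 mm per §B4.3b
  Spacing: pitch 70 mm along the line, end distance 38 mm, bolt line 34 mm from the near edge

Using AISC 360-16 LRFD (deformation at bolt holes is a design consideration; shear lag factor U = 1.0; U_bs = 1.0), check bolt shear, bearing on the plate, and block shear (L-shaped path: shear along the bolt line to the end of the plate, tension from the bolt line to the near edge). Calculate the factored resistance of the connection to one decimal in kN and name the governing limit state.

406.4 kN (block shear governs)

Bolt shear: A_b = π(20)²/4 = 314.16 mm². φR_n = 0.75 × 469 × 314.16 × 4 × 1 = 442.0 kN.
Bearing (10 mm plate, F_u = 450 MPa): end bolts L_c = 38 − 22/2 = 27, R_n = min(1.2×27×10×450, 2.4×20×10×450) = 145.8 kN/bolt; interior L_c = 70 − 22 = 48, R_n = 216 kN/bolt. φR_n = 0.75 × (1×145.8 + 3×216) = 595.4 kN.
Block shear: shear path 1×[38+3×70] = 1×248 mm, A_gv = 2480, A_nv = 1×(248 − 3.5×24)×10 = 1640 mm²; tension to near edge: (34 − 0.5×24)×10 = 220 mm². R_n = min(0.6×450×1640, 0.6×300×2480) + 1.0×450×220 = min(442.8, 446.4) + 99 = 541.8 kN. φR_n = 0.75 × 541.8 = 406.4 kN.
Governing: min(442.0, 595.4, 406.4) = 406.4 kN → block shear.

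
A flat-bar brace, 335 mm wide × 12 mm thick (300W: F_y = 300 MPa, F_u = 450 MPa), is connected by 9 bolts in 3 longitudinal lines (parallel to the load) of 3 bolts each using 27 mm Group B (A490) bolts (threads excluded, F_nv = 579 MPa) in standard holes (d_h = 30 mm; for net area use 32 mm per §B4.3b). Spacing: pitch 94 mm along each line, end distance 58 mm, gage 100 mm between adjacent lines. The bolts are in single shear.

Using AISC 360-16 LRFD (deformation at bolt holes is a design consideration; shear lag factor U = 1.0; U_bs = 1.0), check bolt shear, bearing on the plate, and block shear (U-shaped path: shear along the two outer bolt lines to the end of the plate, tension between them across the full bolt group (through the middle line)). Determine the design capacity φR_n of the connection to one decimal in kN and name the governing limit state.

Bolt shear: A_b = π(27)²/4 = 572.56 mm². φR_n = 0.75 × 579 × 572.56 × 9 × 1 = 2237.7 kN.
Bearing (12 mm plate, F_u = 450 MPa): end bolts L_c = 58 − 30/2 = 43, R_n = min(1.2×43×12×450, 2.4×27×12×450) = 278.64 kN/bolt; interior L_c = 94 − 30 = 64, R_n = 349.92 kN/bolt. φR_n = 0.75 × (3×278.64 + 6×349.92) = 2201.6 kN.
Block shear: shear path 2×[58+2×94] = 2×246 mm, A_gv = 5904, A_nv = 2×(246 − 2.5×32)×12 = 3984 mm²; tension across gage: (200 − 2×32)×12 = 1632 mm². R_n = min(0.6×450×3984, 0.6×300×5904) + 1.0×450×1632 = min(1075.7, 1062.7) + 734.4 = 1797.1 kN. φR_n = 0.75 × 1797.1 = 1347.8 kN.
Governing: min(2237.7, 2201.6, 1347.8) = 1347.8 kN → block shear.

1347.8 kN (block shear governs)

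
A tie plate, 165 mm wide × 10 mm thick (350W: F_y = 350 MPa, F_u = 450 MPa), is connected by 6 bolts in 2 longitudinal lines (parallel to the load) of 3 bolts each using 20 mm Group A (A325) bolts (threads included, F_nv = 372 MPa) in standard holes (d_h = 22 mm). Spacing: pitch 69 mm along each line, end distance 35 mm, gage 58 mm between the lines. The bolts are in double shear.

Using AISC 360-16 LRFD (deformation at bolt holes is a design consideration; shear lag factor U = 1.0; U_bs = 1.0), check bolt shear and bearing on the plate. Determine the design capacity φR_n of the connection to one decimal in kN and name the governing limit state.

842.4 kN (bearing governs)

Bolt shear: A_b = π(20)²/4 = 314.16 mm². φR_n = 0.75 × 372 × 314.16 × 6 × 2 = 1051.8 kN.
Bearing (10 mm plate, F_u = 450 MPa): end bolts L_c = 35 − 22/2 = 24, R_n = min(1.2×24×10×450, 2.4×20×10×450) = 129.6 kN/bolt; interior L_c = 69 − 22 = 47, R_n = 216 kN/bolt. φR_n = 0.75 × (2×129.6 + 4×216) = 842.4 kN.
Governing: min(1051.8, 842.4) = 842.4 kN → bearing.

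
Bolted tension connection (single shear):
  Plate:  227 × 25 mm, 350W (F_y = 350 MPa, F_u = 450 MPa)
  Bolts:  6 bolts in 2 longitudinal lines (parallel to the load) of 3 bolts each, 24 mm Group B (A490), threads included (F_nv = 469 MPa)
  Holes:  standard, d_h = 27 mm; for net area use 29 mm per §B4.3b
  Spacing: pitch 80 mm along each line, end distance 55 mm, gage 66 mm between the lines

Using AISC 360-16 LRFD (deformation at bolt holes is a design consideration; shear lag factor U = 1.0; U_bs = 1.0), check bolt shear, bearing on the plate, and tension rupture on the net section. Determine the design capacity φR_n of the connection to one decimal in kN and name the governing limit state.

Bolt shear: A_b = π(24)²/4 = 452.39 mm². φR_n = 0.75 × 469 × 452.39 × 6 × 1 = 954.8 kN.
Bearing (25 mm plate, F_u = 450 MPa): end bolts L_c = 55 − 27/2 = 41.5, R_n = min(1.2×41.5×25×450, 2.4×24×25×450) = 560.25 kN/bolt; interior L_c = 80 − 27 = 53, R_n = 648 kN/bolt. φR_n = 0.75 × (2×560.25 + 4×648) = 2784.4 kN.
Tension rupture (net): A_n = (227 − 2×29)×25 = 4225 mm² (U = 1.0, A_e = A_n). φR_n = 0.75 × 450 × 4225 = 1425.9 kN.
Governing: min(954.8, 2784.4, 1425.9) = 954.8 kN → bolt shear.

954.8 kN (bolt shear governs)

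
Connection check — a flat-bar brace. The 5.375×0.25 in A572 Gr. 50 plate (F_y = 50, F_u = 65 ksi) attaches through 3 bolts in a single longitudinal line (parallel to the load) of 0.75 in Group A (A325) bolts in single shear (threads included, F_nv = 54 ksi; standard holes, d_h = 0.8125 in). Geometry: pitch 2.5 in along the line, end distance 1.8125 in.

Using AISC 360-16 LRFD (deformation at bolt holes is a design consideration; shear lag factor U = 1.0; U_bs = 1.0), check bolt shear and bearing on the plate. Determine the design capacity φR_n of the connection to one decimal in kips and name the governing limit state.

53.7 kips (bolt shear governs)

Bolt shear: A_b = π(0.75)²/4 = 0.44179 in². φR_n = 0.75 × 54 × 0.44179 × 3 × 1 = 53.7 kips.
Bearing (0.25 in plate, F_u = 65 ksi): end bolts L_c = 1.8125 − 0.8125/2 = 1.40625, R_n = min(1.2×1.40625×0.25×65, 2.4×0.75×0.25×65) = 27.422 kips/bolt; interior L_c = 2.5 − 0.8125 = 1.6875, R_n = 29.25 kips/bolt. φR_n = 0.75 × (1×27.422 + 2×29.25) = 64.4 kips.
Governing: min(53.7, 64.4) = 53.7 kips → bolt shear.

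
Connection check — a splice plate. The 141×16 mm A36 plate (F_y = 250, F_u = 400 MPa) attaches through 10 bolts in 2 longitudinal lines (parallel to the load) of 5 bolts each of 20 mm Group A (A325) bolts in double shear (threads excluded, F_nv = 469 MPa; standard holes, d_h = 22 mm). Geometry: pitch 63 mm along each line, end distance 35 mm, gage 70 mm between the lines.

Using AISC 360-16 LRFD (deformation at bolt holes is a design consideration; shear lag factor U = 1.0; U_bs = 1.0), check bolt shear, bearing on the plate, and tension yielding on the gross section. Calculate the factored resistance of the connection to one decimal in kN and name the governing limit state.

Bolt shear: A_b = π(20)²/4 = 314.16 mm². φR_n = 0.75 × 469 × 314.16 × 10 × 2 = 2210.1 kN.
Bearing (16 mm plate, F_u = 400 MPa): end bolts L_c = 35 − 22/2 = 24, R_n = min(1.2×24×16×400, 2.4×20×16×400) = 184.32 kN/bolt; interior L_c = 63 − 22 = 41, R_n = 307.2 kN/bolt. φR_n = 0.75 × (2×184.32 + 8×307.2) = 2119.7 kN.
Tension yield (gross): A_g = 141×16 = 2256 mm². φR_n = 0.90 × 250 × 2256 = 507.6 kN.
Governing: min(2210.1, 2119.7, 507.6) = 507.6 kN → gross-section yield.

507.6 kN (gross-section yield governs)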